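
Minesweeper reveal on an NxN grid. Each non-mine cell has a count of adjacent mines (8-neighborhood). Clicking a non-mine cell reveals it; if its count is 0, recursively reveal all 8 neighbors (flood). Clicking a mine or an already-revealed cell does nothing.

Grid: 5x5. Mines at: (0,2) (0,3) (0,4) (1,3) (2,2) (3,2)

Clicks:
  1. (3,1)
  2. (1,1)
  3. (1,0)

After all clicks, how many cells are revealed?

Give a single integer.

Click 1 (3,1) count=2: revealed 1 new [(3,1)] -> total=1
Click 2 (1,1) count=2: revealed 1 new [(1,1)] -> total=2
Click 3 (1,0) count=0: revealed 8 new [(0,0) (0,1) (1,0) (2,0) (2,1) (3,0) (4,0) (4,1)] -> total=10

Answer: 10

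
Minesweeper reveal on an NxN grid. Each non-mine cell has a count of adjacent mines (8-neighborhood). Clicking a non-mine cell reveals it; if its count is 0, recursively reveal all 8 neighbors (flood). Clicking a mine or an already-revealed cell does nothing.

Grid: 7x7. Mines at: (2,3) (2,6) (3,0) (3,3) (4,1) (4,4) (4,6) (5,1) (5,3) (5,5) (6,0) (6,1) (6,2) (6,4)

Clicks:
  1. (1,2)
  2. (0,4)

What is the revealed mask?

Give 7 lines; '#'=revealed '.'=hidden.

Click 1 (1,2) count=1: revealed 1 new [(1,2)] -> total=1
Click 2 (0,4) count=0: revealed 16 new [(0,0) (0,1) (0,2) (0,3) (0,4) (0,5) (0,6) (1,0) (1,1) (1,3) (1,4) (1,5) (1,6) (2,0) (2,1) (2,2)] -> total=17

Answer: #######
#######
###....
.......
.......
.......
.......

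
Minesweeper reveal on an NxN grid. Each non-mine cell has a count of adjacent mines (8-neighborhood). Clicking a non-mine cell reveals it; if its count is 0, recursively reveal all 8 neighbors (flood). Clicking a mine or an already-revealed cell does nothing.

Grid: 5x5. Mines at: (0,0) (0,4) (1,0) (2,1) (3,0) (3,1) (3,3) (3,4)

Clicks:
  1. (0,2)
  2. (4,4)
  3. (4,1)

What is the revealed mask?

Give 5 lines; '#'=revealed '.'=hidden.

Click 1 (0,2) count=0: revealed 6 new [(0,1) (0,2) (0,3) (1,1) (1,2) (1,3)] -> total=6
Click 2 (4,4) count=2: revealed 1 new [(4,4)] -> total=7
Click 3 (4,1) count=2: revealed 1 new [(4,1)] -> total=8

Answer: .###.
.###.
.....
.....
.#..#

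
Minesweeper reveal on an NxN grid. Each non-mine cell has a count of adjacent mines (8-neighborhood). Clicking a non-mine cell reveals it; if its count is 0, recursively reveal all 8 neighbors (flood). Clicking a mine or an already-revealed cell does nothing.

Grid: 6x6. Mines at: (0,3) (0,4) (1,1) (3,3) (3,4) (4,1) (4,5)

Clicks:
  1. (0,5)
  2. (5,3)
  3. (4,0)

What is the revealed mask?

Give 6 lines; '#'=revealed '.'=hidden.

Answer: .....#
......
......
......
#.###.
..###.

Derivation:
Click 1 (0,5) count=1: revealed 1 new [(0,5)] -> total=1
Click 2 (5,3) count=0: revealed 6 new [(4,2) (4,3) (4,4) (5,2) (5,3) (5,4)] -> total=7
Click 3 (4,0) count=1: revealed 1 new [(4,0)] -> total=8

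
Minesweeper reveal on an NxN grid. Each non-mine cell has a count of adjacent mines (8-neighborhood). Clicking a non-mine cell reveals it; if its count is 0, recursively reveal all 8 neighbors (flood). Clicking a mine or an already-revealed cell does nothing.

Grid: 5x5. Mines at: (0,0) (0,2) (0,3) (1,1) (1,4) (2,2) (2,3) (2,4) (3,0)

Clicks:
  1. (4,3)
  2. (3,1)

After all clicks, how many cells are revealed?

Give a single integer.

Click 1 (4,3) count=0: revealed 8 new [(3,1) (3,2) (3,3) (3,4) (4,1) (4,2) (4,3) (4,4)] -> total=8
Click 2 (3,1) count=2: revealed 0 new [(none)] -> total=8

Answer: 8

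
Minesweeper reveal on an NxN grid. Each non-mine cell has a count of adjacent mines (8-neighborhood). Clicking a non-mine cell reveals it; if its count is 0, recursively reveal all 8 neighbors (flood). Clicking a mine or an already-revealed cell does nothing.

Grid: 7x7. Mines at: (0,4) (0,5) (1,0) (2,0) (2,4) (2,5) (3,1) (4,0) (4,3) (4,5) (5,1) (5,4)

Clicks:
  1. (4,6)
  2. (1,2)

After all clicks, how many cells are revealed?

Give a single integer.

Answer: 10

Derivation:
Click 1 (4,6) count=1: revealed 1 new [(4,6)] -> total=1
Click 2 (1,2) count=0: revealed 9 new [(0,1) (0,2) (0,3) (1,1) (1,2) (1,3) (2,1) (2,2) (2,3)] -> total=10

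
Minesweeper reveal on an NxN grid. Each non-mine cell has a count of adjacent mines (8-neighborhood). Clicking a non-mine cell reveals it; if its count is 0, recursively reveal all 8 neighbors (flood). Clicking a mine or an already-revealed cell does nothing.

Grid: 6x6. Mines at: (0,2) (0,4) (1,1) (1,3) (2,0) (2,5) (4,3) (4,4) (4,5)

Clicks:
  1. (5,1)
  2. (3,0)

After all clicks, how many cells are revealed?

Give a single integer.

Click 1 (5,1) count=0: revealed 9 new [(3,0) (3,1) (3,2) (4,0) (4,1) (4,2) (5,0) (5,1) (5,2)] -> total=9
Click 2 (3,0) count=1: revealed 0 new [(none)] -> total=9

Answer: 9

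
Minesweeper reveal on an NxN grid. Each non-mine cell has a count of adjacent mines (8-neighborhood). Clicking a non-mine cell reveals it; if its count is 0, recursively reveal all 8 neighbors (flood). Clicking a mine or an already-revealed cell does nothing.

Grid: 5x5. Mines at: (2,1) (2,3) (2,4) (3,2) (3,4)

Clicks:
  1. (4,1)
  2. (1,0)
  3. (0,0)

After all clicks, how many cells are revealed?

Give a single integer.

Click 1 (4,1) count=1: revealed 1 new [(4,1)] -> total=1
Click 2 (1,0) count=1: revealed 1 new [(1,0)] -> total=2
Click 3 (0,0) count=0: revealed 9 new [(0,0) (0,1) (0,2) (0,3) (0,4) (1,1) (1,2) (1,3) (1,4)] -> total=11

Answer: 11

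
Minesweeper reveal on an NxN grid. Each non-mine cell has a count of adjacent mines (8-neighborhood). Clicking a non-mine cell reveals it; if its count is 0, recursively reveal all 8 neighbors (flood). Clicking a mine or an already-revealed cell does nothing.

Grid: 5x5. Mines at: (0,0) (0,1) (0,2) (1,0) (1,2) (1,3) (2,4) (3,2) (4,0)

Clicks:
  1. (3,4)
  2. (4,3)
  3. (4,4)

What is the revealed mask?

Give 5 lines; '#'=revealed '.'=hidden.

Answer: .....
.....
.....
...##
...##

Derivation:
Click 1 (3,4) count=1: revealed 1 new [(3,4)] -> total=1
Click 2 (4,3) count=1: revealed 1 new [(4,3)] -> total=2
Click 3 (4,4) count=0: revealed 2 new [(3,3) (4,4)] -> total=4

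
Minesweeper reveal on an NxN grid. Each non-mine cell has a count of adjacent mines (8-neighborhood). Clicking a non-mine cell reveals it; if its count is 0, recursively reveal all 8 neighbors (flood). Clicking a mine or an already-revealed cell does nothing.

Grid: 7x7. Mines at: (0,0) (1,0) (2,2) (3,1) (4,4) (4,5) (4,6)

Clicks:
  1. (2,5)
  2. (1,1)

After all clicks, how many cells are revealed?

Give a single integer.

Answer: 20

Derivation:
Click 1 (2,5) count=0: revealed 20 new [(0,1) (0,2) (0,3) (0,4) (0,5) (0,6) (1,1) (1,2) (1,3) (1,4) (1,5) (1,6) (2,3) (2,4) (2,5) (2,6) (3,3) (3,4) (3,5) (3,6)] -> total=20
Click 2 (1,1) count=3: revealed 0 new [(none)] -> total=20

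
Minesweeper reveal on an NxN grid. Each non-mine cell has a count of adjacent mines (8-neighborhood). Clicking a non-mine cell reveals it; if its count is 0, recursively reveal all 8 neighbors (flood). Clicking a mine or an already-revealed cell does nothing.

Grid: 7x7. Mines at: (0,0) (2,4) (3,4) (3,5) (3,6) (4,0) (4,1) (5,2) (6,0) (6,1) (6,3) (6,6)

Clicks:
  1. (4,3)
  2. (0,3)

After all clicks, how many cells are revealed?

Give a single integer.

Answer: 24

Derivation:
Click 1 (4,3) count=2: revealed 1 new [(4,3)] -> total=1
Click 2 (0,3) count=0: revealed 23 new [(0,1) (0,2) (0,3) (0,4) (0,5) (0,6) (1,0) (1,1) (1,2) (1,3) (1,4) (1,5) (1,6) (2,0) (2,1) (2,2) (2,3) (2,5) (2,6) (3,0) (3,1) (3,2) (3,3)] -> total=24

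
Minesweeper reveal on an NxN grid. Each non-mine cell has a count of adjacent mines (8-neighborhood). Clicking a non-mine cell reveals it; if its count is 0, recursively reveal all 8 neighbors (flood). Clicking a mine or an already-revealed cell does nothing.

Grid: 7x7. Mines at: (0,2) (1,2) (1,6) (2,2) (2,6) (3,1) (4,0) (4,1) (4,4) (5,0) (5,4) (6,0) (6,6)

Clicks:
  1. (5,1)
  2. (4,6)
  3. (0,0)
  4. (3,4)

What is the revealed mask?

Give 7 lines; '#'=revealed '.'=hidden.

Click 1 (5,1) count=4: revealed 1 new [(5,1)] -> total=1
Click 2 (4,6) count=0: revealed 6 new [(3,5) (3,6) (4,5) (4,6) (5,5) (5,6)] -> total=7
Click 3 (0,0) count=0: revealed 6 new [(0,0) (0,1) (1,0) (1,1) (2,0) (2,1)] -> total=13
Click 4 (3,4) count=1: revealed 1 new [(3,4)] -> total=14

Answer: ##.....
##.....
##.....
....###
.....##
.#...##
.......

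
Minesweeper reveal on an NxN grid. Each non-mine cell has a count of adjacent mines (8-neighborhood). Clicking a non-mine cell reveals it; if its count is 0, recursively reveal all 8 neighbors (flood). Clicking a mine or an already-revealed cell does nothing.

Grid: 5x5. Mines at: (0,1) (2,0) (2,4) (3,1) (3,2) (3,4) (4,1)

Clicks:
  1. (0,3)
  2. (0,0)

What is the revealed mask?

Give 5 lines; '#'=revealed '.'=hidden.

Click 1 (0,3) count=0: revealed 6 new [(0,2) (0,3) (0,4) (1,2) (1,3) (1,4)] -> total=6
Click 2 (0,0) count=1: revealed 1 new [(0,0)] -> total=7

Answer: #.###
..###
.....
.....
.....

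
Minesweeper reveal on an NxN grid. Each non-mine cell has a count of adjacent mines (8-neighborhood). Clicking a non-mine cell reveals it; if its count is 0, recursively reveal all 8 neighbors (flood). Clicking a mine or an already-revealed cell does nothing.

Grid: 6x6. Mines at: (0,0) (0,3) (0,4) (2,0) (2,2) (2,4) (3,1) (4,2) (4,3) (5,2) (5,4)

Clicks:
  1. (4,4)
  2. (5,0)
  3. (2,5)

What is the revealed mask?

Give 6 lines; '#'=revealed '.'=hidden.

Click 1 (4,4) count=2: revealed 1 new [(4,4)] -> total=1
Click 2 (5,0) count=0: revealed 4 new [(4,0) (4,1) (5,0) (5,1)] -> total=5
Click 3 (2,5) count=1: revealed 1 new [(2,5)] -> total=6

Answer: ......
......
.....#
......
##..#.
##....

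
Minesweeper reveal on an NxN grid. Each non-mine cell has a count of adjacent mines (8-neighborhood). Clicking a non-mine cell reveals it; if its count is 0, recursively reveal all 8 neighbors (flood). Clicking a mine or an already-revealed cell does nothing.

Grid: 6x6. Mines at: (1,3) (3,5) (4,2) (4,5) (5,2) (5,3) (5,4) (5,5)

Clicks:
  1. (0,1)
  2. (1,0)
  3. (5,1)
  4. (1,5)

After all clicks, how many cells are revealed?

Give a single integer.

Click 1 (0,1) count=0: revealed 16 new [(0,0) (0,1) (0,2) (1,0) (1,1) (1,2) (2,0) (2,1) (2,2) (3,0) (3,1) (3,2) (4,0) (4,1) (5,0) (5,1)] -> total=16
Click 2 (1,0) count=0: revealed 0 new [(none)] -> total=16
Click 3 (5,1) count=2: revealed 0 new [(none)] -> total=16
Click 4 (1,5) count=0: revealed 6 new [(0,4) (0,5) (1,4) (1,5) (2,4) (2,5)] -> total=22

Answer: 22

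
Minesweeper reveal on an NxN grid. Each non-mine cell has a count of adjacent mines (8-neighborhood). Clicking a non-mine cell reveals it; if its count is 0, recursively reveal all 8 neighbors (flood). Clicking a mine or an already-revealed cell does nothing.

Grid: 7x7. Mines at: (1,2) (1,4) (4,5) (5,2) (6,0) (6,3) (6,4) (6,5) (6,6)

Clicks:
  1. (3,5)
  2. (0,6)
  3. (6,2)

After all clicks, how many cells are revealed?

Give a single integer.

Click 1 (3,5) count=1: revealed 1 new [(3,5)] -> total=1
Click 2 (0,6) count=0: revealed 7 new [(0,5) (0,6) (1,5) (1,6) (2,5) (2,6) (3,6)] -> total=8
Click 3 (6,2) count=2: revealed 1 new [(6,2)] -> total=9

Answer: 9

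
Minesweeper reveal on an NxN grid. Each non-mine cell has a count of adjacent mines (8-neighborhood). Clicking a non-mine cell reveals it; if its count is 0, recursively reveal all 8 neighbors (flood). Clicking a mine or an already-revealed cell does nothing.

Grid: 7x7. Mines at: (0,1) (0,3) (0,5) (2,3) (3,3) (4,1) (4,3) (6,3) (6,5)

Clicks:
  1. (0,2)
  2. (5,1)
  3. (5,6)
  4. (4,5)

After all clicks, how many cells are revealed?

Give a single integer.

Answer: 17

Derivation:
Click 1 (0,2) count=2: revealed 1 new [(0,2)] -> total=1
Click 2 (5,1) count=1: revealed 1 new [(5,1)] -> total=2
Click 3 (5,6) count=1: revealed 1 new [(5,6)] -> total=3
Click 4 (4,5) count=0: revealed 14 new [(1,4) (1,5) (1,6) (2,4) (2,5) (2,6) (3,4) (3,5) (3,6) (4,4) (4,5) (4,6) (5,4) (5,5)] -> total=17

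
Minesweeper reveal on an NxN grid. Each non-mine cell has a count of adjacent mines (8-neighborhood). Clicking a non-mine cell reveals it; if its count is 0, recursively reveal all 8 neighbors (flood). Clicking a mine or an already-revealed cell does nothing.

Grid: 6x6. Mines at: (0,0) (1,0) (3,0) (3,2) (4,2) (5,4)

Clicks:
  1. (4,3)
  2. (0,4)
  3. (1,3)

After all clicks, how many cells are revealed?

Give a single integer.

Answer: 21

Derivation:
Click 1 (4,3) count=3: revealed 1 new [(4,3)] -> total=1
Click 2 (0,4) count=0: revealed 20 new [(0,1) (0,2) (0,3) (0,4) (0,5) (1,1) (1,2) (1,3) (1,4) (1,5) (2,1) (2,2) (2,3) (2,4) (2,5) (3,3) (3,4) (3,5) (4,4) (4,5)] -> total=21
Click 3 (1,3) count=0: revealed 0 new [(none)] -> total=21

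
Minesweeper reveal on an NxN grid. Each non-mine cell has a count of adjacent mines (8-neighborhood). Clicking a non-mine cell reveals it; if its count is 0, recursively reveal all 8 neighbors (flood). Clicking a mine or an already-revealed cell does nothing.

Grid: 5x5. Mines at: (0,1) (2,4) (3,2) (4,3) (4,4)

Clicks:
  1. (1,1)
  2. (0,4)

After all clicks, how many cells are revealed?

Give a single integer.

Click 1 (1,1) count=1: revealed 1 new [(1,1)] -> total=1
Click 2 (0,4) count=0: revealed 6 new [(0,2) (0,3) (0,4) (1,2) (1,3) (1,4)] -> total=7

Answer: 7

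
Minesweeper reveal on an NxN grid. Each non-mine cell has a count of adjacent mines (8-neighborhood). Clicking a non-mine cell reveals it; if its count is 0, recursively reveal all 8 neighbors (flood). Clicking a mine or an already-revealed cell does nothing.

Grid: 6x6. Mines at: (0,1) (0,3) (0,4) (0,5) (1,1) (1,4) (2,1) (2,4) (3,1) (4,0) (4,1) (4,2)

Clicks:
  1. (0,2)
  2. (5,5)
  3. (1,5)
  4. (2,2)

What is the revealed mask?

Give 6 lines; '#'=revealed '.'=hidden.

Click 1 (0,2) count=3: revealed 1 new [(0,2)] -> total=1
Click 2 (5,5) count=0: revealed 9 new [(3,3) (3,4) (3,5) (4,3) (4,4) (4,5) (5,3) (5,4) (5,5)] -> total=10
Click 3 (1,5) count=4: revealed 1 new [(1,5)] -> total=11
Click 4 (2,2) count=3: revealed 1 new [(2,2)] -> total=12

Answer: ..#...
.....#
..#...
...###
...###
...###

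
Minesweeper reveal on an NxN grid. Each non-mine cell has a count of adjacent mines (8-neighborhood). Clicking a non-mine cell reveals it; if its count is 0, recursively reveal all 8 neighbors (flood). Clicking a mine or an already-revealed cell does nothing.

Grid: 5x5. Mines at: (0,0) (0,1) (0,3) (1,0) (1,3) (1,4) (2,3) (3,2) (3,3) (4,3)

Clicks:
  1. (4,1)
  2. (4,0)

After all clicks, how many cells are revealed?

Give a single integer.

Answer: 6

Derivation:
Click 1 (4,1) count=1: revealed 1 new [(4,1)] -> total=1
Click 2 (4,0) count=0: revealed 5 new [(2,0) (2,1) (3,0) (3,1) (4,0)] -> total=6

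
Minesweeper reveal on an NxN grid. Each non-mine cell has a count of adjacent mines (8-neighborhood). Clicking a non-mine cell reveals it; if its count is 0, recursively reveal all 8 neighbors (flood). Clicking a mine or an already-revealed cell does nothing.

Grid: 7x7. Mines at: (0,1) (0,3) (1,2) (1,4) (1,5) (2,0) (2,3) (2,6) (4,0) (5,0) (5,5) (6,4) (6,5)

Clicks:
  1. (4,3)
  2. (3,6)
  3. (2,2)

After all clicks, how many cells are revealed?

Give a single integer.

Click 1 (4,3) count=0: revealed 15 new [(3,1) (3,2) (3,3) (3,4) (4,1) (4,2) (4,3) (4,4) (5,1) (5,2) (5,3) (5,4) (6,1) (6,2) (6,3)] -> total=15
Click 2 (3,6) count=1: revealed 1 new [(3,6)] -> total=16
Click 3 (2,2) count=2: revealed 1 new [(2,2)] -> total=17

Answer: 17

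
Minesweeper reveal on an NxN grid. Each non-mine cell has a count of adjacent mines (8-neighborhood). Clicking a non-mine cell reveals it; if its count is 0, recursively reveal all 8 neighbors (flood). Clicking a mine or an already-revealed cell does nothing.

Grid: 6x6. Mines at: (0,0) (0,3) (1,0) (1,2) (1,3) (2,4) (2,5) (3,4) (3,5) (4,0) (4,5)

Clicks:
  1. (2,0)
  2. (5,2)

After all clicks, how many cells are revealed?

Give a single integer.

Click 1 (2,0) count=1: revealed 1 new [(2,0)] -> total=1
Click 2 (5,2) count=0: revealed 14 new [(2,1) (2,2) (2,3) (3,1) (3,2) (3,3) (4,1) (4,2) (4,3) (4,4) (5,1) (5,2) (5,3) (5,4)] -> total=15

Answer: 15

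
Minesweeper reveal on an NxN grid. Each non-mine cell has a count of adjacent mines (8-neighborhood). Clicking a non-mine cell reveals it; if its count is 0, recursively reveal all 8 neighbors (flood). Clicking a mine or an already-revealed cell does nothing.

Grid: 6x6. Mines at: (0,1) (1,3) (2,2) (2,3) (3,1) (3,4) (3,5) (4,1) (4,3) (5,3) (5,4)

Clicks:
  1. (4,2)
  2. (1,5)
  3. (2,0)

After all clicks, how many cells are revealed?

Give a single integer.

Answer: 8

Derivation:
Click 1 (4,2) count=4: revealed 1 new [(4,2)] -> total=1
Click 2 (1,5) count=0: revealed 6 new [(0,4) (0,5) (1,4) (1,5) (2,4) (2,5)] -> total=7
Click 3 (2,0) count=1: revealed 1 new [(2,0)] -> total=8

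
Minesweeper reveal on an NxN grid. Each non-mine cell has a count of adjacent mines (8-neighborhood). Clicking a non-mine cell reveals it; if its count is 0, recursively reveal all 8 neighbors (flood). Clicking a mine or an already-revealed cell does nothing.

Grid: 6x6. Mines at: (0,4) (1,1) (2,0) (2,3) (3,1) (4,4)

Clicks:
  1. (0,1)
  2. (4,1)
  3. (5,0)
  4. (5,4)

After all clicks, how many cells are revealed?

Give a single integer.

Click 1 (0,1) count=1: revealed 1 new [(0,1)] -> total=1
Click 2 (4,1) count=1: revealed 1 new [(4,1)] -> total=2
Click 3 (5,0) count=0: revealed 7 new [(4,0) (4,2) (4,3) (5,0) (5,1) (5,2) (5,3)] -> total=9
Click 4 (5,4) count=1: revealed 1 new [(5,4)] -> total=10

Answer: 10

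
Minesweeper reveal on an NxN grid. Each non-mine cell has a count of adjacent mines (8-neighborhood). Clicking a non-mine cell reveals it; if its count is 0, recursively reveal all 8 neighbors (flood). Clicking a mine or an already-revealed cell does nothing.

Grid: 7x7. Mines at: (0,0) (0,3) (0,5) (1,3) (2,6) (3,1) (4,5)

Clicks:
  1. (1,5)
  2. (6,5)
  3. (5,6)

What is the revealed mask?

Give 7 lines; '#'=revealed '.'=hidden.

Answer: .......
.....#.
..###..
..###..
#####..
#######
#######

Derivation:
Click 1 (1,5) count=2: revealed 1 new [(1,5)] -> total=1
Click 2 (6,5) count=0: revealed 25 new [(2,2) (2,3) (2,4) (3,2) (3,3) (3,4) (4,0) (4,1) (4,2) (4,3) (4,4) (5,0) (5,1) (5,2) (5,3) (5,4) (5,5) (5,6) (6,0) (6,1) (6,2) (6,3) (6,4) (6,5) (6,6)] -> total=26
Click 3 (5,6) count=1: revealed 0 new [(none)] -> total=26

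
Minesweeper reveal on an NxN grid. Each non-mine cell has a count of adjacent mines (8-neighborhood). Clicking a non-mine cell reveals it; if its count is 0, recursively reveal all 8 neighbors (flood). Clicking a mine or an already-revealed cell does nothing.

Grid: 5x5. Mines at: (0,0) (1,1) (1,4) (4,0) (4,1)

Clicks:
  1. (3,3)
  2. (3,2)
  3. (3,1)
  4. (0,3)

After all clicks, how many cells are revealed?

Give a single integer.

Click 1 (3,3) count=0: revealed 9 new [(2,2) (2,3) (2,4) (3,2) (3,3) (3,4) (4,2) (4,3) (4,4)] -> total=9
Click 2 (3,2) count=1: revealed 0 new [(none)] -> total=9
Click 3 (3,1) count=2: revealed 1 new [(3,1)] -> total=10
Click 4 (0,3) count=1: revealed 1 new [(0,3)] -> total=11

Answer: 11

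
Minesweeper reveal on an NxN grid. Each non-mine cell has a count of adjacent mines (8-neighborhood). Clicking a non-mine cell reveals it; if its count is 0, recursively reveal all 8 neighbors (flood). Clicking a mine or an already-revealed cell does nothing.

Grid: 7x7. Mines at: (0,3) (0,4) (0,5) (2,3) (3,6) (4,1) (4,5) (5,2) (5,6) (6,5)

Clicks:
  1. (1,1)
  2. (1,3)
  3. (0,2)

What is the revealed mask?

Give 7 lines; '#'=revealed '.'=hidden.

Click 1 (1,1) count=0: revealed 12 new [(0,0) (0,1) (0,2) (1,0) (1,1) (1,2) (2,0) (2,1) (2,2) (3,0) (3,1) (3,2)] -> total=12
Click 2 (1,3) count=3: revealed 1 new [(1,3)] -> total=13
Click 3 (0,2) count=1: revealed 0 new [(none)] -> total=13

Answer: ###....
####...
###....
###....
.......
.......
.......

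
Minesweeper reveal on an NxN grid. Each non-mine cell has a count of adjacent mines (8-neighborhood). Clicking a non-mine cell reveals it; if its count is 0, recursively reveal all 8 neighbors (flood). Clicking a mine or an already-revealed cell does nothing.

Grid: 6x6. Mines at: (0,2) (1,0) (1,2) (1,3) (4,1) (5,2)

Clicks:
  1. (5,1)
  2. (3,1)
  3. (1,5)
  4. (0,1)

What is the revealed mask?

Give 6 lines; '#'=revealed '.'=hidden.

Answer: .#..##
....##
..####
.#####
..####
.#.###

Derivation:
Click 1 (5,1) count=2: revealed 1 new [(5,1)] -> total=1
Click 2 (3,1) count=1: revealed 1 new [(3,1)] -> total=2
Click 3 (1,5) count=0: revealed 19 new [(0,4) (0,5) (1,4) (1,5) (2,2) (2,3) (2,4) (2,5) (3,2) (3,3) (3,4) (3,5) (4,2) (4,3) (4,4) (4,5) (5,3) (5,4) (5,5)] -> total=21
Click 4 (0,1) count=3: revealed 1 new [(0,1)] -> total=22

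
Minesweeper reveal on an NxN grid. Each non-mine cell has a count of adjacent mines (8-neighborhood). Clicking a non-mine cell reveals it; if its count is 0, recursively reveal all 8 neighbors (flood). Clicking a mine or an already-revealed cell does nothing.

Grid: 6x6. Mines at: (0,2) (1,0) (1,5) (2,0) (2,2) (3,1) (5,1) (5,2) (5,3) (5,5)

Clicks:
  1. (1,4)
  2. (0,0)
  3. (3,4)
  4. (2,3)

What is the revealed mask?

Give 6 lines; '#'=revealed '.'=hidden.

Answer: #.....
....#.
...###
...###
...###
......

Derivation:
Click 1 (1,4) count=1: revealed 1 new [(1,4)] -> total=1
Click 2 (0,0) count=1: revealed 1 new [(0,0)] -> total=2
Click 3 (3,4) count=0: revealed 9 new [(2,3) (2,4) (2,5) (3,3) (3,4) (3,5) (4,3) (4,4) (4,5)] -> total=11
Click 4 (2,3) count=1: revealed 0 new [(none)] -> total=11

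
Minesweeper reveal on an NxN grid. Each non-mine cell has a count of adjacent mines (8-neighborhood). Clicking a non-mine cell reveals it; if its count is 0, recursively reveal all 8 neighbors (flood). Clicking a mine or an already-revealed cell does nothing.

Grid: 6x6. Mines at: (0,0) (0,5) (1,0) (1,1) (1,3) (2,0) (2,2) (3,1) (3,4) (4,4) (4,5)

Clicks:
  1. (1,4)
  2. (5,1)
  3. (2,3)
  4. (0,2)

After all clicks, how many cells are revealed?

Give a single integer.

Answer: 11

Derivation:
Click 1 (1,4) count=2: revealed 1 new [(1,4)] -> total=1
Click 2 (5,1) count=0: revealed 8 new [(4,0) (4,1) (4,2) (4,3) (5,0) (5,1) (5,2) (5,3)] -> total=9
Click 3 (2,3) count=3: revealed 1 new [(2,3)] -> total=10
Click 4 (0,2) count=2: revealed 1 new [(0,2)] -> total=11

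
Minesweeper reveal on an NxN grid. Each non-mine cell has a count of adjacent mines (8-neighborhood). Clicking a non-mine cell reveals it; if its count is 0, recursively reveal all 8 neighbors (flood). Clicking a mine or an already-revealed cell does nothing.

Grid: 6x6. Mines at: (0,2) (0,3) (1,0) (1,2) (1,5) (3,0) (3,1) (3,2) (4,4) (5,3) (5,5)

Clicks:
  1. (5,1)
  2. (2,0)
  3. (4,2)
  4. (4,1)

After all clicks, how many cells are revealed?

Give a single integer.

Click 1 (5,1) count=0: revealed 6 new [(4,0) (4,1) (4,2) (5,0) (5,1) (5,2)] -> total=6
Click 2 (2,0) count=3: revealed 1 new [(2,0)] -> total=7
Click 3 (4,2) count=3: revealed 0 new [(none)] -> total=7
Click 4 (4,1) count=3: revealed 0 new [(none)] -> total=7

Answer: 7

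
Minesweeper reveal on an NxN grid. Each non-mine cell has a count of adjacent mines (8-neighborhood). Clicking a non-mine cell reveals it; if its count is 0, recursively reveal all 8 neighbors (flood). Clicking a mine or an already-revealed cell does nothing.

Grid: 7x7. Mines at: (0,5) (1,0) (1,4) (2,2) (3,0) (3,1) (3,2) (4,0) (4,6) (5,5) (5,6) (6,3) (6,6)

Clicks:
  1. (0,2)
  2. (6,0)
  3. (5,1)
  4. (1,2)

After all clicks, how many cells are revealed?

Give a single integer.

Answer: 12

Derivation:
Click 1 (0,2) count=0: revealed 6 new [(0,1) (0,2) (0,3) (1,1) (1,2) (1,3)] -> total=6
Click 2 (6,0) count=0: revealed 6 new [(5,0) (5,1) (5,2) (6,0) (6,1) (6,2)] -> total=12
Click 3 (5,1) count=1: revealed 0 new [(none)] -> total=12
Click 4 (1,2) count=1: revealed 0 new [(none)] -> total=12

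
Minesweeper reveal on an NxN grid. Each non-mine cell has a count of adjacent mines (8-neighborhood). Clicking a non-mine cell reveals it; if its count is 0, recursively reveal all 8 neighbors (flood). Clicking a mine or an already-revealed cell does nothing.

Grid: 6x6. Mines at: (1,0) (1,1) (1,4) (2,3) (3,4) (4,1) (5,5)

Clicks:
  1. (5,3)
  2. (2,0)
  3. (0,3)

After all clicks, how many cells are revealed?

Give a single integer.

Answer: 8

Derivation:
Click 1 (5,3) count=0: revealed 6 new [(4,2) (4,3) (4,4) (5,2) (5,3) (5,4)] -> total=6
Click 2 (2,0) count=2: revealed 1 new [(2,0)] -> total=7
Click 3 (0,3) count=1: revealed 1 new [(0,3)] -> total=8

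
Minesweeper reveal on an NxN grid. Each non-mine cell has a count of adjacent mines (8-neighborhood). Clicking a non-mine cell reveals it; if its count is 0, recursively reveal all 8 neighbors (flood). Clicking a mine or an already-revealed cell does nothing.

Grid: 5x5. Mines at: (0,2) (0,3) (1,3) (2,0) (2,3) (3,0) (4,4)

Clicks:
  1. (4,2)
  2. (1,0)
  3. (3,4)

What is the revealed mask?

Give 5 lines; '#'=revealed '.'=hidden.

Answer: .....
#....
.....
.####
.###.

Derivation:
Click 1 (4,2) count=0: revealed 6 new [(3,1) (3,2) (3,3) (4,1) (4,2) (4,3)] -> total=6
Click 2 (1,0) count=1: revealed 1 new [(1,0)] -> total=7
Click 3 (3,4) count=2: revealed 1 new [(3,4)] -> total=8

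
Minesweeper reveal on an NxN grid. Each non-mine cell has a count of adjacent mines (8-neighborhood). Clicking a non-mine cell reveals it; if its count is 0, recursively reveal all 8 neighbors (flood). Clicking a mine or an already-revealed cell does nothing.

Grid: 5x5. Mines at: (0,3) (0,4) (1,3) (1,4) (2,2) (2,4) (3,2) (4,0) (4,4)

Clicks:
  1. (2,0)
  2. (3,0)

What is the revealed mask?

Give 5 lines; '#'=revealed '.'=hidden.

Click 1 (2,0) count=0: revealed 10 new [(0,0) (0,1) (0,2) (1,0) (1,1) (1,2) (2,0) (2,1) (3,0) (3,1)] -> total=10
Click 2 (3,0) count=1: revealed 0 new [(none)] -> total=10

Answer: ###..
###..
##...
##...
.....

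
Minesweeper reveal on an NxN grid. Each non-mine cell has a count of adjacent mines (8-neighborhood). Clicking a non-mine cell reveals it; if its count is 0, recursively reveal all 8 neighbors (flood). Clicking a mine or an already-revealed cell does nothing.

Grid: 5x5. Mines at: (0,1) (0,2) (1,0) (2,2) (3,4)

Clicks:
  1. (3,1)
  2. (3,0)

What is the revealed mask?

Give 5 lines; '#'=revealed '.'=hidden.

Answer: .....
.....
##...
####.
####.

Derivation:
Click 1 (3,1) count=1: revealed 1 new [(3,1)] -> total=1
Click 2 (3,0) count=0: revealed 9 new [(2,0) (2,1) (3,0) (3,2) (3,3) (4,0) (4,1) (4,2) (4,3)] -> total=10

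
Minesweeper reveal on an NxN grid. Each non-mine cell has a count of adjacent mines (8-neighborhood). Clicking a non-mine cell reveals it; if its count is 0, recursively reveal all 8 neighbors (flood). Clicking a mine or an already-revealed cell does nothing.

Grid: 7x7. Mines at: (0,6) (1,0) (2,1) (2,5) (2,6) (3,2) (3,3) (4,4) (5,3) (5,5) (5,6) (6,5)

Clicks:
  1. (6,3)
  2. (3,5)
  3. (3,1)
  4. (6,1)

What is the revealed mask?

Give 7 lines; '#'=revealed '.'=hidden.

Answer: .......
.......
.......
##...#.
###....
###....
####...

Derivation:
Click 1 (6,3) count=1: revealed 1 new [(6,3)] -> total=1
Click 2 (3,5) count=3: revealed 1 new [(3,5)] -> total=2
Click 3 (3,1) count=2: revealed 1 new [(3,1)] -> total=3
Click 4 (6,1) count=0: revealed 10 new [(3,0) (4,0) (4,1) (4,2) (5,0) (5,1) (5,2) (6,0) (6,1) (6,2)] -> total=13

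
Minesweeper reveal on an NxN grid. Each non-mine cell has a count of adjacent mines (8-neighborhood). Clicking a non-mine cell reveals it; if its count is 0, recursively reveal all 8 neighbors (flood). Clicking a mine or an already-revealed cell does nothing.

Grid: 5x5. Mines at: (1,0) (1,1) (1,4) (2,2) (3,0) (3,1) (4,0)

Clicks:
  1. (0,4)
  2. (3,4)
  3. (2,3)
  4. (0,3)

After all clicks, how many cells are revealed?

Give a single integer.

Answer: 10

Derivation:
Click 1 (0,4) count=1: revealed 1 new [(0,4)] -> total=1
Click 2 (3,4) count=0: revealed 8 new [(2,3) (2,4) (3,2) (3,3) (3,4) (4,2) (4,3) (4,4)] -> total=9
Click 3 (2,3) count=2: revealed 0 new [(none)] -> total=9
Click 4 (0,3) count=1: revealed 1 new [(0,3)] -> total=10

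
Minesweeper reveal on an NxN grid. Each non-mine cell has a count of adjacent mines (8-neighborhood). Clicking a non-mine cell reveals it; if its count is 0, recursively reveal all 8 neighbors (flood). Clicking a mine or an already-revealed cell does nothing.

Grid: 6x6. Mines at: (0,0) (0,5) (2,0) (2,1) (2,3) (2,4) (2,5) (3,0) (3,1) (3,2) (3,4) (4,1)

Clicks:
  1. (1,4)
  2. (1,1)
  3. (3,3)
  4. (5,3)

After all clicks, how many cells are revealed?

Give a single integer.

Answer: 11

Derivation:
Click 1 (1,4) count=4: revealed 1 new [(1,4)] -> total=1
Click 2 (1,1) count=3: revealed 1 new [(1,1)] -> total=2
Click 3 (3,3) count=4: revealed 1 new [(3,3)] -> total=3
Click 4 (5,3) count=0: revealed 8 new [(4,2) (4,3) (4,4) (4,5) (5,2) (5,3) (5,4) (5,5)] -> total=11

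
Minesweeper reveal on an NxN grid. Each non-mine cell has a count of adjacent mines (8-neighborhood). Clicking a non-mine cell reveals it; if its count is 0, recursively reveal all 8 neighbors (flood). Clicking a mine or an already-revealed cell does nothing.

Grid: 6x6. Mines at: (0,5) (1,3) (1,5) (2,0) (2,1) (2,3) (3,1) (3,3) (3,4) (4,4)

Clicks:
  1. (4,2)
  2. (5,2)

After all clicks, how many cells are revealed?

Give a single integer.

Click 1 (4,2) count=2: revealed 1 new [(4,2)] -> total=1
Click 2 (5,2) count=0: revealed 7 new [(4,0) (4,1) (4,3) (5,0) (5,1) (5,2) (5,3)] -> total=8

Answer: 8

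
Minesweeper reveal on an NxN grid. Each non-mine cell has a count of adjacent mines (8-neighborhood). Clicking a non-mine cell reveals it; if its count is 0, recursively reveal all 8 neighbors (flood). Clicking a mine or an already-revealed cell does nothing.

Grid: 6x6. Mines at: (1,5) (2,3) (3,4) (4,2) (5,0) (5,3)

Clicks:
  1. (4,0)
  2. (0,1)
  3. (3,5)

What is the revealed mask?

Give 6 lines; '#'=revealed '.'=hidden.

Click 1 (4,0) count=1: revealed 1 new [(4,0)] -> total=1
Click 2 (0,1) count=0: revealed 17 new [(0,0) (0,1) (0,2) (0,3) (0,4) (1,0) (1,1) (1,2) (1,3) (1,4) (2,0) (2,1) (2,2) (3,0) (3,1) (3,2) (4,1)] -> total=18
Click 3 (3,5) count=1: revealed 1 new [(3,5)] -> total=19

Answer: #####.
#####.
###...
###..#
##....
......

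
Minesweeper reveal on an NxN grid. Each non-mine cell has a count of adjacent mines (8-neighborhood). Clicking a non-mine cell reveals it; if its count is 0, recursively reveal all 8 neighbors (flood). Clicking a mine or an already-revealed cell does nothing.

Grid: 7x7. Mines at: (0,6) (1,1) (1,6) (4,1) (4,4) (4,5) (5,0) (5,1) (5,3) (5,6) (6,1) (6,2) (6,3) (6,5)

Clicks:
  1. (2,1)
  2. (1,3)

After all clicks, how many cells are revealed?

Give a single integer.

Answer: 17

Derivation:
Click 1 (2,1) count=1: revealed 1 new [(2,1)] -> total=1
Click 2 (1,3) count=0: revealed 16 new [(0,2) (0,3) (0,4) (0,5) (1,2) (1,3) (1,4) (1,5) (2,2) (2,3) (2,4) (2,5) (3,2) (3,3) (3,4) (3,5)] -> total=17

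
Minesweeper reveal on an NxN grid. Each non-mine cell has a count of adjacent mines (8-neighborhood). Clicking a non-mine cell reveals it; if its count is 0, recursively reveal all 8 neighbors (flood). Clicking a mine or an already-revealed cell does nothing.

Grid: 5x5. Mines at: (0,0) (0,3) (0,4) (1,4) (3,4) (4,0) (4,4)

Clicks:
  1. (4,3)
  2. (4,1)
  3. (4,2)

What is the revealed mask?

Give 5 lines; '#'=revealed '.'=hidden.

Answer: .....
####.
####.
####.
.###.

Derivation:
Click 1 (4,3) count=2: revealed 1 new [(4,3)] -> total=1
Click 2 (4,1) count=1: revealed 1 new [(4,1)] -> total=2
Click 3 (4,2) count=0: revealed 13 new [(1,0) (1,1) (1,2) (1,3) (2,0) (2,1) (2,2) (2,3) (3,0) (3,1) (3,2) (3,3) (4,2)] -> total=15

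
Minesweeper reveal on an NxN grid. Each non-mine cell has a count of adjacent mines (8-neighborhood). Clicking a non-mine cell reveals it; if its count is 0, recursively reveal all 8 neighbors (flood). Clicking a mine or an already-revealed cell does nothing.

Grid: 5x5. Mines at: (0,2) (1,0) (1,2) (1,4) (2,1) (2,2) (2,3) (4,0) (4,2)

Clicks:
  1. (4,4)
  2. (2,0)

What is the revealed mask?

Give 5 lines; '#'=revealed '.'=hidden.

Click 1 (4,4) count=0: revealed 4 new [(3,3) (3,4) (4,3) (4,4)] -> total=4
Click 2 (2,0) count=2: revealed 1 new [(2,0)] -> total=5

Answer: .....
.....
#....
...##
...##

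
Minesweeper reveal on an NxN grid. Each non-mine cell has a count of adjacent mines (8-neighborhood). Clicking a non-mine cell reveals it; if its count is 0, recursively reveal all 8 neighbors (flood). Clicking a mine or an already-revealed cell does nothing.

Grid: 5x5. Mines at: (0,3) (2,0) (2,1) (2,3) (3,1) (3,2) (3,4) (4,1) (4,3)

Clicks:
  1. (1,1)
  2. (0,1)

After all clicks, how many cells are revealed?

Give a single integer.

Answer: 6

Derivation:
Click 1 (1,1) count=2: revealed 1 new [(1,1)] -> total=1
Click 2 (0,1) count=0: revealed 5 new [(0,0) (0,1) (0,2) (1,0) (1,2)] -> total=6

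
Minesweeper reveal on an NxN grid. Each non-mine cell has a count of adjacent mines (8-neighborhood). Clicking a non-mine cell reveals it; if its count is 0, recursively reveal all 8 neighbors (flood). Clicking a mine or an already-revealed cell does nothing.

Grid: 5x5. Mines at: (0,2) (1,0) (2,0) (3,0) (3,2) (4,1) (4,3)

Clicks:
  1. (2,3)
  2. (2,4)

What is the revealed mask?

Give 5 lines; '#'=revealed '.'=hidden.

Click 1 (2,3) count=1: revealed 1 new [(2,3)] -> total=1
Click 2 (2,4) count=0: revealed 7 new [(0,3) (0,4) (1,3) (1,4) (2,4) (3,3) (3,4)] -> total=8

Answer: ...##
...##
...##
...##
.....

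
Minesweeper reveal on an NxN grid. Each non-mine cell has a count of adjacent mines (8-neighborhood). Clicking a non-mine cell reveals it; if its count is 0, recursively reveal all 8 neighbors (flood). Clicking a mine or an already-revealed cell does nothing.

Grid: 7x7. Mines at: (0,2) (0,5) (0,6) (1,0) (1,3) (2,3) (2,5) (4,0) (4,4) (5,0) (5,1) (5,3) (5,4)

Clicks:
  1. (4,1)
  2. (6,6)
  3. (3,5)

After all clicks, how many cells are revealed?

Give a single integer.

Answer: 9

Derivation:
Click 1 (4,1) count=3: revealed 1 new [(4,1)] -> total=1
Click 2 (6,6) count=0: revealed 8 new [(3,5) (3,6) (4,5) (4,6) (5,5) (5,6) (6,5) (6,6)] -> total=9
Click 3 (3,5) count=2: revealed 0 new [(none)] -> total=9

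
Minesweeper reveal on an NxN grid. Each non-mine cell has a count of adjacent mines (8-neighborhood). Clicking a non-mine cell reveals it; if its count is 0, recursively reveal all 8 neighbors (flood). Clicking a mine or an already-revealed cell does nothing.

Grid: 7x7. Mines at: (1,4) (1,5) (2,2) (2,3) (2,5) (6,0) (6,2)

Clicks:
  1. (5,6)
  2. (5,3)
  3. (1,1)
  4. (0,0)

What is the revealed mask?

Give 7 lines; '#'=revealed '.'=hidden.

Answer: ####...
####...
##.....
#######
#######
#######
...####

Derivation:
Click 1 (5,6) count=0: revealed 35 new [(0,0) (0,1) (0,2) (0,3) (1,0) (1,1) (1,2) (1,3) (2,0) (2,1) (3,0) (3,1) (3,2) (3,3) (3,4) (3,5) (3,6) (4,0) (4,1) (4,2) (4,3) (4,4) (4,5) (4,6) (5,0) (5,1) (5,2) (5,3) (5,4) (5,5) (5,6) (6,3) (6,4) (6,5) (6,6)] -> total=35
Click 2 (5,3) count=1: revealed 0 new [(none)] -> total=35
Click 3 (1,1) count=1: revealed 0 new [(none)] -> total=35
Click 4 (0,0) count=0: revealed 0 new [(none)] -> total=35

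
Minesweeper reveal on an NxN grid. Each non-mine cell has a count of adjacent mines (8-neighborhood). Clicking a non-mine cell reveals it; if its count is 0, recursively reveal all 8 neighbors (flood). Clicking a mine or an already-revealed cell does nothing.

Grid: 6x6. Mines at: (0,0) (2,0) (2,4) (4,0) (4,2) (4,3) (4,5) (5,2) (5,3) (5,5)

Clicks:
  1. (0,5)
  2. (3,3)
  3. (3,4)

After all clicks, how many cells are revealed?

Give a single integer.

Answer: 17

Derivation:
Click 1 (0,5) count=0: revealed 16 new [(0,1) (0,2) (0,3) (0,4) (0,5) (1,1) (1,2) (1,3) (1,4) (1,5) (2,1) (2,2) (2,3) (3,1) (3,2) (3,3)] -> total=16
Click 2 (3,3) count=3: revealed 0 new [(none)] -> total=16
Click 3 (3,4) count=3: revealed 1 new [(3,4)] -> total=17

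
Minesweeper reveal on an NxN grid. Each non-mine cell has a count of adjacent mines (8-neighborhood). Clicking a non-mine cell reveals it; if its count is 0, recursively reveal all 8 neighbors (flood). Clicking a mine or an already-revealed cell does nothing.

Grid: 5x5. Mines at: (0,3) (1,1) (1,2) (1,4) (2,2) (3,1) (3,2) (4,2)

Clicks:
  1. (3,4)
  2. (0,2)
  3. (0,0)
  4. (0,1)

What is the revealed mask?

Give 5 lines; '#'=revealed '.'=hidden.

Click 1 (3,4) count=0: revealed 6 new [(2,3) (2,4) (3,3) (3,4) (4,3) (4,4)] -> total=6
Click 2 (0,2) count=3: revealed 1 new [(0,2)] -> total=7
Click 3 (0,0) count=1: revealed 1 new [(0,0)] -> total=8
Click 4 (0,1) count=2: revealed 1 new [(0,1)] -> total=9

Answer: ###..
.....
...##
...##
...##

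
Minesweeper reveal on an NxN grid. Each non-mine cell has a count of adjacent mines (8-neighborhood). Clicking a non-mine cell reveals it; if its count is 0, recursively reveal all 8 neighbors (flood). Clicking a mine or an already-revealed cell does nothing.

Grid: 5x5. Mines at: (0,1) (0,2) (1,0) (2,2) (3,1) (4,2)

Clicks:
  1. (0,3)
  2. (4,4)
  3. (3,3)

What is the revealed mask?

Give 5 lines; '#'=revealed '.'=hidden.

Click 1 (0,3) count=1: revealed 1 new [(0,3)] -> total=1
Click 2 (4,4) count=0: revealed 9 new [(0,4) (1,3) (1,4) (2,3) (2,4) (3,3) (3,4) (4,3) (4,4)] -> total=10
Click 3 (3,3) count=2: revealed 0 new [(none)] -> total=10

Answer: ...##
...##
...##
...##
...##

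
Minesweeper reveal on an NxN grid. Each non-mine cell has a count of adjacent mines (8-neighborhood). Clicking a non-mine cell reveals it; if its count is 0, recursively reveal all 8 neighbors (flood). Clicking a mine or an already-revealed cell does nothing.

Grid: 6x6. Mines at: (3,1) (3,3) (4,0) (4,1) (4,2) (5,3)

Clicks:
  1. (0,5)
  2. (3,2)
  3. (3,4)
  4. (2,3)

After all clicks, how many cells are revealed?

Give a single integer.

Click 1 (0,5) count=0: revealed 24 new [(0,0) (0,1) (0,2) (0,3) (0,4) (0,5) (1,0) (1,1) (1,2) (1,3) (1,4) (1,5) (2,0) (2,1) (2,2) (2,3) (2,4) (2,5) (3,4) (3,5) (4,4) (4,5) (5,4) (5,5)] -> total=24
Click 2 (3,2) count=4: revealed 1 new [(3,2)] -> total=25
Click 3 (3,4) count=1: revealed 0 new [(none)] -> total=25
Click 4 (2,3) count=1: revealed 0 new [(none)] -> total=25

Answer: 25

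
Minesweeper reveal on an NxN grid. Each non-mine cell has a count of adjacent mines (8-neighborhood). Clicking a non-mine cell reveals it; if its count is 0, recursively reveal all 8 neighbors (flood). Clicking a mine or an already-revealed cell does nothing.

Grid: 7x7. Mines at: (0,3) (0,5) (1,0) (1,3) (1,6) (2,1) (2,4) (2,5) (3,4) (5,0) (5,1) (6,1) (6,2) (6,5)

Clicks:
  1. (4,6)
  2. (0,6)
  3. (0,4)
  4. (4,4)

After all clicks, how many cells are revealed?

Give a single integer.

Click 1 (4,6) count=0: revealed 6 new [(3,5) (3,6) (4,5) (4,6) (5,5) (5,6)] -> total=6
Click 2 (0,6) count=2: revealed 1 new [(0,6)] -> total=7
Click 3 (0,4) count=3: revealed 1 new [(0,4)] -> total=8
Click 4 (4,4) count=1: revealed 1 new [(4,4)] -> total=9

Answer: 9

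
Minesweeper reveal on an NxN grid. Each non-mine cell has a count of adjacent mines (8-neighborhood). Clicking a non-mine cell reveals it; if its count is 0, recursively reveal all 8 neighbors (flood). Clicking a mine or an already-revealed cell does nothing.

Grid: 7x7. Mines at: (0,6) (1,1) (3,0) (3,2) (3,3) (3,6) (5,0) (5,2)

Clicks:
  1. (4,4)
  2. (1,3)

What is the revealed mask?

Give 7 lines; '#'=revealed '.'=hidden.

Answer: ..####.
..####.
..####.
.......
....#..
.......
.......

Derivation:
Click 1 (4,4) count=1: revealed 1 new [(4,4)] -> total=1
Click 2 (1,3) count=0: revealed 12 new [(0,2) (0,3) (0,4) (0,5) (1,2) (1,3) (1,4) (1,5) (2,2) (2,3) (2,4) (2,5)] -> total=13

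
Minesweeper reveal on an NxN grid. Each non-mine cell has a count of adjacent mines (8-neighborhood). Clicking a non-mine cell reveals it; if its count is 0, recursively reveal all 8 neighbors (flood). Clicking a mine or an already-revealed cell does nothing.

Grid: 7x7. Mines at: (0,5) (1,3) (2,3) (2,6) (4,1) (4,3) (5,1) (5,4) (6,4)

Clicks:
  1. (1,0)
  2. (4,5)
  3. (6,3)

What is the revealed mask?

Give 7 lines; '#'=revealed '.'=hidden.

Answer: ###....
###....
###....
###....
.....#.
.......
...#...

Derivation:
Click 1 (1,0) count=0: revealed 12 new [(0,0) (0,1) (0,2) (1,0) (1,1) (1,2) (2,0) (2,1) (2,2) (3,0) (3,1) (3,2)] -> total=12
Click 2 (4,5) count=1: revealed 1 new [(4,5)] -> total=13
Click 3 (6,3) count=2: revealed 1 new [(6,3)] -> total=14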